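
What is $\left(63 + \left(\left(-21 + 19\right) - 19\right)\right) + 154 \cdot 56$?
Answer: $8666$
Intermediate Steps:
$\left(63 + \left(\left(-21 + 19\right) - 19\right)\right) + 154 \cdot 56 = \left(63 - 21\right) + 8624 = 42 + 8624 = 8666$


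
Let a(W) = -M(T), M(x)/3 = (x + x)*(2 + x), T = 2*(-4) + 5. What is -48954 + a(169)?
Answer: -48972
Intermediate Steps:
T = -3 (T = -8 + 5 = -3)
M(x) = 6*x*(2 + x) (M(x) = 3*((x + x)*(2 + x)) = 3*((2*x)*(2 + x)) = 3*(2*x*(2 + x)) = 6*x*(2 + x))
a(W) = -18 (a(W) = -6*(-3)*(2 - 3) = -6*(-3)*(-1) = -1*18 = -18)
-48954 + a(169) = -48954 - 18 = -48972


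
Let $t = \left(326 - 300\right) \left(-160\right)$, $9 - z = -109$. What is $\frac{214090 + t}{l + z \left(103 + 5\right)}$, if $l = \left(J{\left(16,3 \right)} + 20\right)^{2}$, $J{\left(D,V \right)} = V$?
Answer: $\frac{209930}{13273} \approx 15.816$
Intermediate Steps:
$z = 118$ ($z = 9 - -109 = 9 + 109 = 118$)
$t = -4160$ ($t = 26 \left(-160\right) = -4160$)
$l = 529$ ($l = \left(3 + 20\right)^{2} = 23^{2} = 529$)
$\frac{214090 + t}{l + z \left(103 + 5\right)} = \frac{214090 - 4160}{529 + 118 \left(103 + 5\right)} = \frac{209930}{529 + 118 \cdot 108} = \frac{209930}{529 + 12744} = \frac{209930}{13273}$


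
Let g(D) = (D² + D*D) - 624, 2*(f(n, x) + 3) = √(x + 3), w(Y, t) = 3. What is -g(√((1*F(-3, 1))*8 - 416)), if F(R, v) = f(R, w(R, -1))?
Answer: 1504 - 8*√6 ≈ 1484.4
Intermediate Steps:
f(n, x) = -3 + √(3 + x)/2 (f(n, x) = -3 + √(x + 3)/2 = -3 + √(3 + x)/2)
F(R, v) = -3 + √6/2 (F(R, v) = -3 + √(3 + 3)/2 = -3 + √6/2)
g(D) = -624 + 2*D² (g(D) = (D² + D²) - 624 = 2*D² - 624 = -624 + 2*D²)
-g(√((1*F(-3, 1))*8 - 416)) = -(-624 + 2*(√((1*(-3 + √6/2))*8 - 416))²) = -(-624 + 2*(√((-3 + √6/2)*8 - 416))²) = -(-624 + 2*(√((-24 + 4*√6) - 416))²) = -(-624 + 2*(√(-440 + 4*√6))²) = -(-624 + 2*(-440 + 4*√6)) = -(-624 + (-880 + 8*√6)) = -(-1504 + 8*√6) = 1504 - 8*√6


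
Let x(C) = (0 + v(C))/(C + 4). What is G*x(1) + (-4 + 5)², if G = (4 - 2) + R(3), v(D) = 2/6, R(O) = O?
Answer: 4/3 ≈ 1.3333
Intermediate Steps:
v(D) = ⅓ (v(D) = 2*(⅙) = ⅓)
x(C) = 1/(3*(4 + C)) (x(C) = (0 + ⅓)/(C + 4) = 1/(3*(4 + C)))
G = 5 (G = (4 - 2) + 3 = 2 + 3 = 5)
G*x(1) + (-4 + 5)² = 5*(1/(3*(4 + 1))) + (-4 + 5)² = 5*((⅓)/5) + 1² = 5*((⅓)*(⅕)) + 1 = 5*(1/15) + 1 = ⅓ + 1 = 4/3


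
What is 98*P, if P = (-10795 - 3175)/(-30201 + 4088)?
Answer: 1369060/26113 ≈ 52.428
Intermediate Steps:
P = 13970/26113 (P = -13970/(-26113) = -13970*(-1/26113) = 13970/26113 ≈ 0.53498)
98*P = 98*(13970/26113) = 1369060/26113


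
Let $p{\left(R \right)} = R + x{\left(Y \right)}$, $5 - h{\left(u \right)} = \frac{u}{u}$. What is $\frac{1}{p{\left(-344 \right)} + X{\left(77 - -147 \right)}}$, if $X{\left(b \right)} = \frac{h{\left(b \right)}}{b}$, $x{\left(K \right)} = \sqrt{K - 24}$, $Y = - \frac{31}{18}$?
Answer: $- \frac{9708552}{3340294505} - \frac{4704 i \sqrt{926}}{3340294505} \approx -0.0029065 - 4.2854 \cdot 10^{-5} i$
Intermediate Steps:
$h{\left(u \right)} = 4$ ($h{\left(u \right)} = 5 - \frac{u}{u} = 5 - 1 = 4$)
$Y = - \frac{31}{18}$ ($Y = \left(-31\right) \frac{1}{18} = - \frac{31}{18} \approx -1.7222$)
$x{\left(K \right)} = \sqrt{-24 + K}$
$X{\left(b \right)} = \frac{4}{b}$
$p{\left(R \right)} = R + \frac{i \sqrt{926}}{6}$ ($p{\left(R \right)} = R + \sqrt{-24 - \frac{31}{18}} = R + \sqrt{- \frac{463}{18}} = R + \frac{i \sqrt{926}}{6}$)
$\frac{1}{p{\left(-344 \right)} + X{\left(77 - -147 \right)}} = \frac{1}{\left(-344 + \frac{i \sqrt{926}}{6}\right) + \frac{4}{77 - -147}} = \frac{1}{\left(-344 + \frac{i \sqrt{926}}{6}\right) + \frac{4}{77 + 147}} = \frac{1}{\left(-344 + \frac{i \sqrt{926}}{6}\right) + \frac{4}{224}} = \frac{1}{\left(-344 + \frac{i \sqrt{926}}{6}\right) + 4 \cdot \frac{1}{224}} = \frac{1}{\left(-344 + \frac{i \sqrt{926}}{6}\right) + \frac{1}{56}} = \frac{1}{- \frac{19263}{56} + \frac{i \sqrt{926}}{6}}$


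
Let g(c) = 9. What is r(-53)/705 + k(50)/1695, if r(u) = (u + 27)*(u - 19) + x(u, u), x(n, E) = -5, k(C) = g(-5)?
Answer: 211394/79665 ≈ 2.6535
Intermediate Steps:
k(C) = 9
r(u) = -5 + (-19 + u)*(27 + u) (r(u) = (u + 27)*(u - 19) - 5 = (27 + u)*(-19 + u) - 5 = (-19 + u)*(27 + u) - 5 = -5 + (-19 + u)*(27 + u))
r(-53)/705 + k(50)/1695 = (-518 + (-53)**2 + 8*(-53))/705 + 9/1695 = (-518 + 2809 - 424)*(1/705) + 9*(1/1695) = 1867*(1/705) + 3/565 = 1867/705 + 3/565 = 211394/79665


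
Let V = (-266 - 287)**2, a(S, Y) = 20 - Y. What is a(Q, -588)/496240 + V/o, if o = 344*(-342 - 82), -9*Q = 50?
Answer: -9479123607/4523723840 ≈ -2.0954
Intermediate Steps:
Q = -50/9 (Q = -1/9*50 = -50/9 ≈ -5.5556)
o = -145856 (o = 344*(-424) = -145856)
V = 305809 (V = (-553)**2 = 305809)
a(Q, -588)/496240 + V/o = (20 - 1*(-588))/496240 + 305809/(-145856) = (20 + 588)*(1/496240) + 305809*(-1/145856) = 608*(1/496240) - 305809/145856 = 38/31015 - 305809/145856 = -9479123607/4523723840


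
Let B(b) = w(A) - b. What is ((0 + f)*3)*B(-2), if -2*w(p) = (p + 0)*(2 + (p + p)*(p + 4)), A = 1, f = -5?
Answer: 60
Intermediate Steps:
w(p) = -p*(2 + 2*p*(4 + p))/2 (w(p) = -(p + 0)*(2 + (p + p)*(p + 4))/2 = -p*(2 + (2*p)*(4 + p))/2 = -p*(2 + 2*p*(4 + p))/2)
B(b) = -6 - b (B(b) = -1*1*(1 + 1² + 4*1) - b = -1*1*(1 + 1 + 4) - b = -1*1*6 - b = -6 - b)
((0 + f)*3)*B(-2) = ((0 - 5)*3)*(-6 - 1*(-2)) = (-5*3)*(-6 + 2) = -15*(-4) = 60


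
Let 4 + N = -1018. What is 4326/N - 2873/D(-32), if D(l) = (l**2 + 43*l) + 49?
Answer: 116102/22119 ≈ 5.2490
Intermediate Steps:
N = -1022 (N = -4 - 1018 = -1022)
D(l) = 49 + l**2 + 43*l
4326/N - 2873/D(-32) = 4326/(-1022) - 2873/(49 + (-32)**2 + 43*(-32)) = 4326*(-1/1022) - 2873/(49 + 1024 - 1376) = -309/73 - 2873/(-303) = -309/73 - 2873*(-1/303) = -309/73 + 2873/303 = 116102/22119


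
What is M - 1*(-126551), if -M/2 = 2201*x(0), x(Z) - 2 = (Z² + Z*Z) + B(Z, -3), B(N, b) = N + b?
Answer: 130953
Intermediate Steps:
x(Z) = -1 + Z + 2*Z² (x(Z) = 2 + ((Z² + Z*Z) + (Z - 3)) = 2 + ((Z² + Z²) + (-3 + Z)) = 2 + (2*Z² + (-3 + Z)) = 2 + (-3 + Z + 2*Z²) = -1 + Z + 2*Z²)
M = 4402 (M = -4402*(-1 + 0 + 2*0²) = -4402*(-1 + 0 + 2*0) = -4402*(-1 + 0 + 0) = -4402*(-1) = -2*(-2201) = 4402)
M - 1*(-126551) = 4402 - 1*(-126551) = 4402 + 126551 = 130953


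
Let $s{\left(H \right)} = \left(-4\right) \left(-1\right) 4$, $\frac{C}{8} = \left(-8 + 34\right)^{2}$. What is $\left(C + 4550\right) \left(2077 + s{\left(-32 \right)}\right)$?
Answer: $20842094$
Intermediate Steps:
$C = 5408$ ($C = 8 \left(-8 + 34\right)^{2} = 8 \cdot 26^{2} = 8 \cdot 676 = 5408$)
$s{\left(H \right)} = 16$ ($s{\left(H \right)} = 4 \cdot 4 = 16$)
$\left(C + 4550\right) \left(2077 + s{\left(-32 \right)}\right) = \left(5408 + 4550\right) \left(2077 + 16\right) = 9958 \cdot 2093 = 20842094$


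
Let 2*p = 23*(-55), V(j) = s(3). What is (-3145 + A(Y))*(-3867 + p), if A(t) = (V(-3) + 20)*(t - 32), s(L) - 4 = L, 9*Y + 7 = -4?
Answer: 18186979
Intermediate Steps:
Y = -11/9 (Y = -7/9 + (1/9)*(-4) = -7/9 - 4/9 = -11/9 ≈ -1.2222)
s(L) = 4 + L
V(j) = 7 (V(j) = 4 + 3 = 7)
A(t) = -864 + 27*t (A(t) = (7 + 20)*(t - 32) = 27*(-32 + t) = -864 + 27*t)
p = -1265/2 (p = (23*(-55))/2 = (1/2)*(-1265) = -1265/2 ≈ -632.50)
(-3145 + A(Y))*(-3867 + p) = (-3145 + (-864 + 27*(-11/9)))*(-3867 - 1265/2) = (-3145 + (-864 - 33))*(-8999/2) = (-3145 - 897)*(-8999/2) = -4042*(-8999/2) = 18186979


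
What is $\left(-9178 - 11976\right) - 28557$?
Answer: $-49711$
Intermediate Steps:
$\left(-9178 - 11976\right) - 28557 = -21154 - 28557 = -49711$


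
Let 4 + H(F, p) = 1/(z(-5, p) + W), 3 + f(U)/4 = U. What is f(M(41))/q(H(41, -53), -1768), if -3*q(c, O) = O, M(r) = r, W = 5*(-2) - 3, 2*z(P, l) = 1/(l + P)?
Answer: 57/221 ≈ 0.25792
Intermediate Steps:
z(P, l) = 1/(2*(P + l)) (z(P, l) = 1/(2*(l + P)) = 1/(2*(P + l)))
W = -13 (W = -10 - 3 = -13)
f(U) = -12 + 4*U
H(F, p) = -4 + 1/(-13 + 1/(2*(-5 + p))) (H(F, p) = -4 + 1/(1/(2*(-5 + p)) - 13) = -4 + 1/(-13 + 1/(2*(-5 + p))))
q(c, O) = -O/3
f(M(41))/q(H(41, -53), -1768) = (-12 + 4*41)/((-⅓*(-1768))) = (-12 + 164)/(1768/3) = 152*(3/1768) = 57/221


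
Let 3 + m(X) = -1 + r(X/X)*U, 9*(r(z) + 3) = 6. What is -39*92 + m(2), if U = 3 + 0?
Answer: -3599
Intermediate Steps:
r(z) = -7/3 (r(z) = -3 + (1/9)*6 = -3 + 2/3 = -7/3)
U = 3
m(X) = -11 (m(X) = -3 + (-1 - 7/3*3) = -3 + (-1 - 7) = -3 - 8 = -11)
-39*92 + m(2) = -39*92 - 11 = -3588 - 11 = -3599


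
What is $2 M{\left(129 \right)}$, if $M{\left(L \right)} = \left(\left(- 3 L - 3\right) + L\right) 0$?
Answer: $0$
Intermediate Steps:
$M{\left(L \right)} = 0$ ($M{\left(L \right)} = \left(\left(-3 - 3 L\right) + L\right) 0 = \left(-3 - 2 L\right) 0 = 0$)
$2 M{\left(129 \right)} = 2 \cdot 0 = 0$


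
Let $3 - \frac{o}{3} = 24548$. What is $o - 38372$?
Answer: $-112007$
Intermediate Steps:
$o = -73635$ ($o = 9 - 73644 = -73635$)
$o - 38372 = -73635 - 38372 = -112007$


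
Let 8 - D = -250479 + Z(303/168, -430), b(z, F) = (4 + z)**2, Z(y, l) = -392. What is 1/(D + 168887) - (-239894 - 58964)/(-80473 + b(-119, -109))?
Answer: -10454196665/2352368664 ≈ -4.4441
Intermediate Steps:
D = 250879 (D = 8 - (-250479 - 392) = 8 - 1*(-250871) = 8 + 250871 = 250879)
1/(D + 168887) - (-239894 - 58964)/(-80473 + b(-119, -109)) = 1/(250879 + 168887) - (-239894 - 58964)/(-80473 + (4 - 119)**2) = 1/419766 - (-298858)/(-80473 + (-115)**2) = 1/419766 - (-298858)/(-80473 + 13225) = 1/419766 - (-298858)/(-67248) = 1/419766 - (-298858)*(-1)/67248 = 1/419766 - 1*149429/33624 = 1/419766 - 149429/33624 = -10454196665/2352368664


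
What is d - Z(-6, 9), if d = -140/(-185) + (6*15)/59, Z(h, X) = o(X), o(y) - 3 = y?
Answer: -21214/2183 ≈ -9.7178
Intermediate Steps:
o(y) = 3 + y
Z(h, X) = 3 + X
d = 4982/2183 (d = -140*(-1/185) + 90*(1/59) = 28/37 + 90/59 = 4982/2183 ≈ 2.2822)
d - Z(-6, 9) = 4982/2183 - (3 + 9) = 4982/2183 - 1*12 = 4982/2183 - 12 = -21214/2183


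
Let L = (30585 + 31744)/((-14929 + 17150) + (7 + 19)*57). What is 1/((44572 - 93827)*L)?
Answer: -3703/3070014895 ≈ -1.2062e-6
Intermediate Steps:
L = 62329/3703 (L = 62329/(2221 + 26*57) = 62329/(2221 + 1482) = 62329/3703 ≈ 16.832)
1/((44572 - 93827)*L) = 1/((44572 - 93827)*(62329/3703)) = (3703/62329)/(-49255) = -1/49255*3703/62329 = -3703/3070014895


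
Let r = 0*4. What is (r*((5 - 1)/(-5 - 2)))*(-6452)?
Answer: 0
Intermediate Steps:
r = 0
(r*((5 - 1)/(-5 - 2)))*(-6452) = (0*((5 - 1)/(-5 - 2)))*(-6452) = (0*(4/(-7)))*(-6452) = (0*(4*(-⅐)))*(-6452) = (0*(-4/7))*(-6452) = 0*(-6452) = 0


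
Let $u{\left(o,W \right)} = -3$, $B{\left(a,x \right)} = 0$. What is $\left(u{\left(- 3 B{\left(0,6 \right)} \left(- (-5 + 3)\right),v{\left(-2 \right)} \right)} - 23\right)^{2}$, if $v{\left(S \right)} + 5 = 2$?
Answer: $676$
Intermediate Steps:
$v{\left(S \right)} = -3$ ($v{\left(S \right)} = -5 + 2 = -3$)
$\left(u{\left(- 3 B{\left(0,6 \right)} \left(- (-5 + 3)\right),v{\left(-2 \right)} \right)} - 23\right)^{2} = \left(-3 - 23\right)^{2} = \left(-26\right)^{2} = 676$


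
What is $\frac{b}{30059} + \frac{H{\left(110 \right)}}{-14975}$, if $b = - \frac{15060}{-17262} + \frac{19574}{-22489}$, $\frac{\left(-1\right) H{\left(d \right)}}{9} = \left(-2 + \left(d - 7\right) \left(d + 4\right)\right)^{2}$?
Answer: $\frac{96499092543276567280}{1164960921255873} \approx 82835.0$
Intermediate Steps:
$H{\left(d \right)} = - 9 \left(-2 + \left(-7 + d\right) \left(4 + d\right)\right)^{2}$ ($H{\left(d \right)} = - 9 \left(-2 + \left(d - 7\right) \left(d + 4\right)\right)^{2} = - 9 \left(-2 + \left(-7 + d\right) \left(4 + d\right)\right)^{2}$)
$b = \frac{132992}{64700853}$ ($b = \left(-15060\right) \left(- \frac{1}{17262}\right) + 19574 \left(- \frac{1}{22489}\right) = \frac{2510}{2877} - \frac{19574}{22489} = \frac{132992}{64700853} \approx 0.0020555$)
$\frac{b}{30059} + \frac{H{\left(110 \right)}}{-14975} = \frac{132992}{64700853 \cdot 30059} + \frac{\left(-9\right) \left(30 - 110^{2} + 3 \cdot 110\right)^{2}}{-14975} = \frac{132992}{64700853} \cdot \frac{1}{30059} + - 9 \left(30 - 12100 + 330\right)^{2} \left(- \frac{1}{14975}\right) = \frac{132992}{1944842940327} + - 9 \left(30 - 12100 + 330\right)^{2} \left(- \frac{1}{14975}\right) = \frac{132992}{1944842940327} + - 9 \left(-11740\right)^{2} \left(- \frac{1}{14975}\right) = \frac{132992}{1944842940327} + \left(-9\right) 137827600 \left(- \frac{1}{14975}\right) = \frac{132992}{1944842940327} - - \frac{49617936}{599} = \frac{132992}{1944842940327} + \frac{49617936}{599} = \frac{96499092543276567280}{1164960921255873}$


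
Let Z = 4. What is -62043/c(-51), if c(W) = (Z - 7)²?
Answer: -20681/3 ≈ -6893.7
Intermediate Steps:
c(W) = 9 (c(W) = (4 - 7)² = (-3)² = 9)
-62043/c(-51) = -62043/9 = -62043*⅑ = -20681/3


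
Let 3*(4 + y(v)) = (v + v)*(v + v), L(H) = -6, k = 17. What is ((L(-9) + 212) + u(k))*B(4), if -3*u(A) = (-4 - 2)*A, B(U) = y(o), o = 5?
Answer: 7040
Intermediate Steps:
y(v) = -4 + 4*v²/3 (y(v) = -4 + ((v + v)*(v + v))/3 = -4 + ((2*v)*(2*v))/3 = -4 + (4*v²)/3 = -4 + 4*v²/3)
B(U) = 88/3 (B(U) = -4 + (4/3)*5² = -4 + (4/3)*25 = -4 + 100/3 = 88/3)
u(A) = 2*A (u(A) = -(-4 - 2)*A/3 = -(-2)*A = 2*A)
((L(-9) + 212) + u(k))*B(4) = ((-6 + 212) + 2*17)*(88/3) = (206 + 34)*(88/3) = 240*(88/3) = 7040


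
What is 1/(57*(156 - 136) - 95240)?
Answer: -1/94100 ≈ -1.0627e-5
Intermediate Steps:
1/(57*(156 - 136) - 95240) = 1/(57*20 - 95240) = 1/(1140 - 95240) = 1/(-94100) = -1/94100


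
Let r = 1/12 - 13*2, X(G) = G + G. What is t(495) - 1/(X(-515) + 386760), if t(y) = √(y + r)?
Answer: -1/385730 + √16887/6 ≈ 21.658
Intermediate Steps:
X(G) = 2*G
r = -311/12 (r = 1*(1/12) - 26 = 1/12 - 26 = -311/12 ≈ -25.917)
t(y) = √(-311/12 + y) (t(y) = √(y - 311/12) = √(-311/12 + y))
t(495) - 1/(X(-515) + 386760) = √(-933 + 36*495)/6 - 1/(2*(-515) + 386760) = √(-933 + 17820)/6 - 1/(-1030 + 386760) = √16887/6 - 1/385730 = -1/385730 + √16887/6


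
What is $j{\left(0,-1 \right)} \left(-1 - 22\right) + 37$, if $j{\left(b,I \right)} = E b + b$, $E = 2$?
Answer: $37$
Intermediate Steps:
$j{\left(b,I \right)} = 3 b$ ($j{\left(b,I \right)} = 2 b + b = 3 b$)
$j{\left(0,-1 \right)} \left(-1 - 22\right) + 37 = 3 \cdot 0 \left(-1 - 22\right) + 37 = 0 \left(-1 - 22\right) + 37 = 0 \left(-23\right) + 37 = 0 + 37 = 37$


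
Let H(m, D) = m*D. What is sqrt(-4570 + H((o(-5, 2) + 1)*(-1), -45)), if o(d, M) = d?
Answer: 5*I*sqrt(190) ≈ 68.92*I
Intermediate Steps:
H(m, D) = D*m
sqrt(-4570 + H((o(-5, 2) + 1)*(-1), -45)) = sqrt(-4570 - 45*(-5 + 1)*(-1)) = sqrt(-4570 - (-180)*(-1)) = sqrt(-4570 - 45*4) = sqrt(-4570 - 180) = sqrt(-4750) = 5*I*sqrt(190)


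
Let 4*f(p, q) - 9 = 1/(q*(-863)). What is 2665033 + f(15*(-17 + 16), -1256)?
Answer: 11554825313849/4335712 ≈ 2.6650e+6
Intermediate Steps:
f(p, q) = 9/4 - 1/(3452*q) (f(p, q) = 9/4 + (1/(q*(-863)))/4 = 9/4 + (-1/863/q)/4 = 9/4 + (-1/(863*q))/4 = 9/4 - 1/(3452*q))
2665033 + f(15*(-17 + 16), -1256) = 2665033 + (1/3452)*(-1 + 7767*(-1256))/(-1256) = 2665033 + (1/3452)*(-1/1256)*(-1 - 9755352) = 2665033 + (1/3452)*(-1/1256)*(-9755353) = 2665033 + 9755353/4335712 = 11554825313849/4335712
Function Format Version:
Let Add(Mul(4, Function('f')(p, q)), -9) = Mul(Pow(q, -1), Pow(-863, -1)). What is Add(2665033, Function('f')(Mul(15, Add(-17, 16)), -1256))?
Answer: Rational(11554825313849, 4335712) ≈ 2.6650e+6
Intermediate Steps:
Function('f')(p, q) = Add(Rational(9, 4), Mul(Rational(-1, 3452), Pow(q, -1))) (Function('f')(p, q) = Add(Rational(9, 4), Mul(Rational(1, 4), Mul(Pow(q, -1), Pow(-863, -1)))) = Add(Rational(9, 4), Mul(Rational(1, 4), Mul(Pow(q, -1), Rational(-1, 863)))) = Add(Rational(9, 4), Mul(Rational(1, 4), Mul(Rational(-1, 863), Pow(q, -1)))) = Add(Rational(9, 4), Mul(Rational(-1, 3452), Pow(q, -1))))
Add(2665033, Function('f')(Mul(15, Add(-17, 16)), -1256)) = Add(2665033, Mul(Rational(1, 3452), Pow(-1256, -1), Add(-1, Mul(7767, -1256)))) = Add(2665033, Mul(Rational(1, 3452), Rational(-1, 1256), Add(-1, -9755352))) = Add(2665033, Mul(Rational(1, 3452), Rational(-1, 1256), -9755353)) = Add(2665033, Rational(9755353, 4335712)) = Rational(11554825313849, 4335712)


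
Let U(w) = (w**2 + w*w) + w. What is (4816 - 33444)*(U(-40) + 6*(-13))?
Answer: -88231496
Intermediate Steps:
U(w) = w + 2*w**2 (U(w) = (w**2 + w**2) + w = 2*w**2 + w = w + 2*w**2)
(4816 - 33444)*(U(-40) + 6*(-13)) = (4816 - 33444)*(-40*(1 + 2*(-40)) + 6*(-13)) = -28628*(-40*(1 - 80) - 78) = -28628*(-40*(-79) - 78) = -28628*(3160 - 78) = -28628*3082 = -88231496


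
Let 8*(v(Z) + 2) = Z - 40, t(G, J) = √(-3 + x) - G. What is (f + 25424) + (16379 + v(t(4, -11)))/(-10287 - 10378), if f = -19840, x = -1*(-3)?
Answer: 230753977/41330 ≈ 5583.2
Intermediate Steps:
x = 3
t(G, J) = -G (t(G, J) = √(-3 + 3) - G = √0 - G = 0 - G = -G)
v(Z) = -7 + Z/8 (v(Z) = -2 + (Z - 40)/8 = -2 + (-40 + Z)/8 = -2 + (-5 + Z/8) = -7 + Z/8)
(f + 25424) + (16379 + v(t(4, -11)))/(-10287 - 10378) = (-19840 + 25424) + (16379 + (-7 + (-1*4)/8))/(-10287 - 10378) = 5584 + (16379 + (-7 + (⅛)*(-4)))/(-20665) = 5584 + (16379 + (-7 - ½))*(-1/20665) = 5584 + (16379 - 15/2)*(-1/20665) = 5584 + (32743/2)*(-1/20665) = 5584 - 32743/41330 = 230753977/41330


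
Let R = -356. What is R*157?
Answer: -55892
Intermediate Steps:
R*157 = -356*157 = -55892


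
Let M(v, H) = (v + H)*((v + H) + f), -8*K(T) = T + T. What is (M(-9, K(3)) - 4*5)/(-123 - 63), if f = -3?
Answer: -1669/2976 ≈ -0.56082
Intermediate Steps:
K(T) = -T/4 (K(T) = -(T + T)/8 = -T/4)
M(v, H) = (H + v)*(-3 + H + v) (M(v, H) = (v + H)*((v + H) - 3) = (H + v)*((H + v) - 3) = (H + v)*(-3 + H + v))
(M(-9, K(3)) - 4*5)/(-123 - 63) = (((-¼*3)² + (-9)² - (-3)*3/4 - 3*(-9) + 2*(-¼*3)*(-9)) - 4*5)/(-123 - 63) = (((-¾)² + 81 - 3*(-¾) + 27 + 2*(-¾)*(-9)) - 20)/(-186) = ((9/16 + 81 + 9/4 + 27 + 27/2) - 20)*(-1/186) = (1989/16 - 20)*(-1/186) = (1669/16)*(-1/186) = -1669/2976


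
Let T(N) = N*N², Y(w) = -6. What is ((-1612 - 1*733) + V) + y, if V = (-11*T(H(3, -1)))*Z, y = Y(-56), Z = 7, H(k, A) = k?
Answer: -4430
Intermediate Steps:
T(N) = N³
y = -6
V = -2079 (V = -11*3³*7 = -11*27*7 = -297*7 = -2079)
((-1612 - 1*733) + V) + y = ((-1612 - 1*733) - 2079) - 6 = ((-1612 - 733) - 2079) - 6 = (-2345 - 2079) - 6 = -4424 - 6 = -4430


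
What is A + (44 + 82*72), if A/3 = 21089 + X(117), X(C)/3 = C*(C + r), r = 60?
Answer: 255596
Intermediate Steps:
X(C) = 3*C*(60 + C) (X(C) = 3*(C*(C + 60)) = 3*(C*(60 + C)) = 3*C*(60 + C))
A = 249648 (A = 3*(21089 + 3*117*(60 + 117)) = 3*(21089 + 3*117*177) = 3*(21089 + 62127) = 3*83216 = 249648)
A + (44 + 82*72) = 249648 + (44 + 82*72) = 249648 + (44 + 5904) = 249648 + 5948 = 255596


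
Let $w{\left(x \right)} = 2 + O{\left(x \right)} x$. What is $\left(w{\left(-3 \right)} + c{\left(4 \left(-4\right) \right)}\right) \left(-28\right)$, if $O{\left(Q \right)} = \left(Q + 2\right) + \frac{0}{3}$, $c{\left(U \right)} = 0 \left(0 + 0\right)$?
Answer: $-140$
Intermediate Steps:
$c{\left(U \right)} = 0$ ($c{\left(U \right)} = 0 \cdot 0 = 0$)
$O{\left(Q \right)} = 2 + Q$ ($O{\left(Q \right)} = \left(2 + Q\right) + 0 \cdot \frac{1}{3} = \left(2 + Q\right) + 0 = 2 + Q$)
$w{\left(x \right)} = 2 + x \left(2 + x\right)$ ($w{\left(x \right)} = 2 + \left(2 + x\right) x = 2 + x \left(2 + x\right)$)
$\left(w{\left(-3 \right)} + c{\left(4 \left(-4\right) \right)}\right) \left(-28\right) = \left(\left(2 - 3 \left(2 - 3\right)\right) + 0\right) \left(-28\right) = \left(\left(2 - -3\right) + 0\right) \left(-28\right) = \left(\left(2 + 3\right) + 0\right) \left(-28\right) = \left(5 + 0\right) \left(-28\right) = 5 \left(-28\right) = -140$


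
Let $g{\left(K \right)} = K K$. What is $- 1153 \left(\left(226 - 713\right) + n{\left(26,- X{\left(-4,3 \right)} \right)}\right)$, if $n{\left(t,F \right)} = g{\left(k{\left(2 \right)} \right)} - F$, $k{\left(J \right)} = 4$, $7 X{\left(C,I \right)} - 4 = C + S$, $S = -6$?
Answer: $\frac{3808359}{7} \approx 5.4405 \cdot 10^{5}$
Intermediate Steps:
$X{\left(C,I \right)} = - \frac{2}{7} + \frac{C}{7}$ ($X{\left(C,I \right)} = \frac{4}{7} + \frac{C - 6}{7} = \frac{4}{7} + \frac{-6 + C}{7} = \frac{4}{7} + \left(- \frac{6}{7} + \frac{C}{7}\right) = - \frac{2}{7} + \frac{C}{7}$)
$g{\left(K \right)} = K^{2}$
$n{\left(t,F \right)} = 16 - F$ ($n{\left(t,F \right)} = 4^{2} - F = 16 - F$)
$- 1153 \left(\left(226 - 713\right) + n{\left(26,- X{\left(-4,3 \right)} \right)}\right) = - 1153 \left(\left(226 - 713\right) + \left(16 - - (- \frac{2}{7} + \frac{1}{7} \left(-4\right))\right)\right) = - 1153 \left(\left(226 - 713\right) + \left(16 - - (- \frac{2}{7} - \frac{4}{7})\right)\right) = - 1153 \left(-487 + \left(16 - \left(-1\right) \left(- \frac{6}{7}\right)\right)\right) = - 1153 \left(-487 + \left(16 - \frac{6}{7}\right)\right) = - 1153 \left(-487 + \frac{106}{7}\right) = \left(-1153\right) \left(- \frac{3303}{7}\right) = \frac{3808359}{7}$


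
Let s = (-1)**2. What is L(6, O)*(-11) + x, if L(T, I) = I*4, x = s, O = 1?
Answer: -43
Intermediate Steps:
s = 1
x = 1
L(T, I) = 4*I
L(6, O)*(-11) + x = (4*1)*(-11) + 1 = 4*(-11) + 1 = -44 + 1 = -43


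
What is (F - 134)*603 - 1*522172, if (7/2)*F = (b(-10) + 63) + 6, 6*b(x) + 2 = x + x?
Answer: -591718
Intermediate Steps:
b(x) = -⅓ + x/3 (b(x) = -⅓ + (x + x)/6 = -⅓ + (2*x)/6 = -⅓ + x/3)
F = 56/3 (F = 2*(((-⅓ + (⅓)*(-10)) + 63) + 6)/7 = 2*(((-⅓ - 10/3) + 63) + 6)/7 = 2*((-11/3 + 63) + 6)/7 = 2*(178/3 + 6)/7 = (2/7)*(196/3) = 56/3 ≈ 18.667)
(F - 134)*603 - 1*522172 = (56/3 - 134)*603 - 1*522172 = -346/3*603 - 522172 = -69546 - 522172 = -591718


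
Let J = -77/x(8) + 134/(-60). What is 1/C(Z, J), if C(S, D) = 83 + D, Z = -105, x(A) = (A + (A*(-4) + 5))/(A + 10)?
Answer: 570/87617 ≈ 0.0065056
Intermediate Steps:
x(A) = (5 - 3*A)/(10 + A) (x(A) = (A + (-4*A + 5))/(10 + A) = (A + (5 - 4*A))/(10 + A) = (5 - 3*A)/(10 + A))
J = 40307/570 (J = -77*(10 + 8)/(5 - 3*8) + 134/(-60) = -77*18/(5 - 24) + 134*(-1/60) = -77/((1/18)*(-19)) - 67/30 = -77/(-19/18) - 67/30 = -77*(-18/19) - 67/30 = 1386/19 - 67/30 = 40307/570 ≈ 70.714)
1/C(Z, J) = 1/(83 + 40307/570) = 1/(87617/570) = 570/87617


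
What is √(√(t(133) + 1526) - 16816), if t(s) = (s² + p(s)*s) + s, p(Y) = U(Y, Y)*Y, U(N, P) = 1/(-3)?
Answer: √(-151344 + 3*√121065)/3 ≈ 129.23*I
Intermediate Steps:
U(N, P) = -⅓
p(Y) = -Y/3
t(s) = s + 2*s²/3 (t(s) = (s² + (-s/3)*s) + s = (s² - s²/3) + s = 2*s²/3 + s = s + 2*s²/3)
√(√(t(133) + 1526) - 16816) = √(√((⅓)*133*(3 + 2*133) + 1526) - 16816) = √(√((⅓)*133*(3 + 266) + 1526) - 16816) = √(√((⅓)*133*269 + 1526) - 16816) = √(√(35777/3 + 1526) - 16816) = √(√(40355/3) - 16816) = √(√121065/3 - 16816) = √(-16816 + √121065/3)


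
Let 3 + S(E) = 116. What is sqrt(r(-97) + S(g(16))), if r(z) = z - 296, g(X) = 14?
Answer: 2*I*sqrt(70) ≈ 16.733*I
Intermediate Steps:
S(E) = 113 (S(E) = -3 + 116 = 113)
r(z) = -296 + z
sqrt(r(-97) + S(g(16))) = sqrt((-296 - 97) + 113) = sqrt(-393 + 113) = sqrt(-280) = 2*I*sqrt(70)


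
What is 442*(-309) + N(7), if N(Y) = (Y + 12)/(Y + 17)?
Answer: -3277853/24 ≈ -1.3658e+5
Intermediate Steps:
N(Y) = (12 + Y)/(17 + Y)
442*(-309) + N(7) = 442*(-309) + (12 + 7)/(17 + 7) = -136578 + 19/24 = -3277853/24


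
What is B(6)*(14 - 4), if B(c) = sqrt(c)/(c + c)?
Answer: 5*sqrt(6)/6 ≈ 2.0412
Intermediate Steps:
B(c) = 1/(2*sqrt(c)) (B(c) = sqrt(c)/((2*c)) = (1/(2*c))*sqrt(c) = 1/(2*sqrt(c)))
B(6)*(14 - 4) = (1/(2*sqrt(6)))*(14 - 4) = ((sqrt(6)/6)/2)*10 = (sqrt(6)/12)*10 = 5*sqrt(6)/6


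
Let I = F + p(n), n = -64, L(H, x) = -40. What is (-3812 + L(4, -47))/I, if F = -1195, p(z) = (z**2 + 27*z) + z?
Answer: -3852/1109 ≈ -3.4734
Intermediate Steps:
p(z) = z**2 + 28*z
I = 1109 (I = -1195 - 64*(28 - 64) = -1195 - 64*(-36) = -1195 + 2304 = 1109)
(-3812 + L(4, -47))/I = (-3812 - 40)/1109 = -3852*1/1109 = -3852/1109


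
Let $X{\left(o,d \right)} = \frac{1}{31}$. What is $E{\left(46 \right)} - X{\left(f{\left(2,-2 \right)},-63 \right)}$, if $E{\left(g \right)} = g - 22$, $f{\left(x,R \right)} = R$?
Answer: $\frac{743}{31} \approx 23.968$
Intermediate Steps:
$X{\left(o,d \right)} = \frac{1}{31}$
$E{\left(g \right)} = -22 + g$ ($E{\left(g \right)} = g - 22 = -22 + g$)
$E{\left(46 \right)} - X{\left(f{\left(2,-2 \right)},-63 \right)} = \left(-22 + 46\right) - \frac{1}{31} = 24 - \frac{1}{31} = \frac{743}{31}$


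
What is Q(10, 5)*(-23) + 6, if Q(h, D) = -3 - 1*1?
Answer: 98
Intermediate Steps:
Q(h, D) = -4 (Q(h, D) = -3 - 1 = -4)
Q(10, 5)*(-23) + 6 = -4*(-23) + 6 = 92 + 6 = 98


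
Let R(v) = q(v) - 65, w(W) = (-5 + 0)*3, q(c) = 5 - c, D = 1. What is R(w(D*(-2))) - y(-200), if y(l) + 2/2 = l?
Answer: 156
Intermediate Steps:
y(l) = -1 + l
w(W) = -15 (w(W) = -5*3 = -15)
R(v) = -60 - v (R(v) = (5 - v) - 65 = -60 - v)
R(w(D*(-2))) - y(-200) = (-60 - 1*(-15)) - (-1 - 200) = (-60 + 15) - 1*(-201) = -45 + 201 = 156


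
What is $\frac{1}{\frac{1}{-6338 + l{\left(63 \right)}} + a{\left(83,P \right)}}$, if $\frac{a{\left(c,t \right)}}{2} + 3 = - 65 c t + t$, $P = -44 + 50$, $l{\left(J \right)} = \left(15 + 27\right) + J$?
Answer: $- \frac{6233}{403487023} \approx -1.5448 \cdot 10^{-5}$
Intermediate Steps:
$l{\left(J \right)} = 42 + J$
$P = 6$
$a{\left(c,t \right)} = -6 + 2 t - 130 c t$ ($a{\left(c,t \right)} = -6 + 2 \left(- 65 c t + t\right) = -6 + 2 \left(t - 65 c t\right) = -6 - \left(- 2 t + 130 c t\right) = -6 + 2 t - 130 c t$)
$\frac{1}{\frac{1}{-6338 + l{\left(63 \right)}} + a{\left(83,P \right)}} = \frac{1}{\frac{1}{-6338 + \left(42 + 63\right)} - \left(-6 + 64740\right)} = \frac{1}{\frac{1}{-6338 + 105} - 64734} = \frac{1}{\frac{1}{-6233} - 64734} = \frac{1}{- \frac{1}{6233} - 64734} = \frac{1}{- \frac{403487023}{6233}} = - \frac{6233}{403487023}$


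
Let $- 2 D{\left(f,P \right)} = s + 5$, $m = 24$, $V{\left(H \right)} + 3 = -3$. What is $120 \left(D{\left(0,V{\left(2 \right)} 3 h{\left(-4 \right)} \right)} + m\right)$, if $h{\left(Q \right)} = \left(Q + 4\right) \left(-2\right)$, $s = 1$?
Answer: $2520$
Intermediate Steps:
$V{\left(H \right)} = -6$ ($V{\left(H \right)} = -3 - 3 = -6$)
$h{\left(Q \right)} = -8 - 2 Q$ ($h{\left(Q \right)} = \left(4 + Q\right) \left(-2\right) = -8 - 2 Q$)
$D{\left(f,P \right)} = -3$ ($D{\left(f,P \right)} = - \frac{1 + 5}{2} = \left(- \frac{1}{2}\right) 6 = -3$)
$120 \left(D{\left(0,V{\left(2 \right)} 3 h{\left(-4 \right)} \right)} + m\right) = 120 \left(-3 + 24\right) = 120 \cdot 21 = 2520$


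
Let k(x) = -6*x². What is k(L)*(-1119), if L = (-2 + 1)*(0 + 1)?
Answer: 6714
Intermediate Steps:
L = -1 (L = -1*1 = -1)
k(L)*(-1119) = -6*(-1)²*(-1119) = -6*1*(-1119) = -6*(-1119) = 6714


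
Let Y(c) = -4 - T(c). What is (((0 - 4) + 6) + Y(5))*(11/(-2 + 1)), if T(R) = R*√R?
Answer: 22 + 55*√5 ≈ 144.98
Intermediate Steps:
T(R) = R^(3/2)
Y(c) = -4 - c^(3/2)
(((0 - 4) + 6) + Y(5))*(11/(-2 + 1)) = (((0 - 4) + 6) + (-4 - 5^(3/2)))*(11/(-2 + 1)) = ((-4 + 6) + (-4 - 5*√5))*(11/(-1)) = (2 + (-4 - 5*√5))*(-1*11) = (-2 - 5*√5)*(-11) = 22 + 55*√5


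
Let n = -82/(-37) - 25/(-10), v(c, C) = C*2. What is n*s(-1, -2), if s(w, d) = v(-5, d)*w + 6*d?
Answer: -1396/37 ≈ -37.730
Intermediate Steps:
v(c, C) = 2*C
s(w, d) = 6*d + 2*d*w (s(w, d) = (2*d)*w + 6*d = 2*d*w + 6*d = 6*d + 2*d*w)
n = 349/74 (n = -82*(-1/37) - 25*(-⅒) = 82/37 + 5/2 = 349/74 ≈ 4.7162)
n*s(-1, -2) = 349*(2*(-2)*(3 - 1))/74 = 349*(2*(-2)*2)/74 = (349/74)*(-8) = -1396/37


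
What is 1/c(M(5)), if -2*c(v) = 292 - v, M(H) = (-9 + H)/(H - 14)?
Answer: -9/1312 ≈ -0.0068598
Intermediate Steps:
M(H) = (-9 + H)/(-14 + H)
c(v) = -146 + v/2 (c(v) = -(292 - v)/2 = -146 + v/2)
1/c(M(5)) = 1/(-146 + ((-9 + 5)/(-14 + 5))/2) = 1/(-146 + (-4/(-9))/2) = 1/(-146 + (-⅑*(-4))/2) = 1/(-146 + (½)*(4/9)) = 1/(-146 + 2/9) = 1/(-1312/9) = -9/1312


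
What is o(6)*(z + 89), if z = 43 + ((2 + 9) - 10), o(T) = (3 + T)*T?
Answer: 7182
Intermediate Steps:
o(T) = T*(3 + T)
z = 44 (z = 43 + (11 - 10) = 43 + 1 = 44)
o(6)*(z + 89) = (6*(3 + 6))*(44 + 89) = (6*9)*133 = 54*133 = 7182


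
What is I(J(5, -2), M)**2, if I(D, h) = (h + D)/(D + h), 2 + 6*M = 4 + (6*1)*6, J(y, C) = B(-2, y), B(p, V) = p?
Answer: 1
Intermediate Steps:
J(y, C) = -2
M = 19/3 (M = -1/3 + (4 + (6*1)*6)/6 = -1/3 + (4 + 6*6)/6 = -1/3 + (4 + 36)/6 = -1/3 + (1/6)*40 = -1/3 + 20/3 = 19/3 ≈ 6.3333)
I(D, h) = 1 (I(D, h) = (D + h)/(D + h) = 1)
I(J(5, -2), M)**2 = 1**2 = 1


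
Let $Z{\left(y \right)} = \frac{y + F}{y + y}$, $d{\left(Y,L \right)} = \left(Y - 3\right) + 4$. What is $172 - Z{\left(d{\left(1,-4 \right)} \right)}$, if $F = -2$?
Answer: $172$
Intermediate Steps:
$d{\left(Y,L \right)} = 1 + Y$ ($d{\left(Y,L \right)} = \left(-3 + Y\right) + 4 = 1 + Y$)
$Z{\left(y \right)} = \frac{-2 + y}{2 y}$ ($Z{\left(y \right)} = \frac{y - 2}{y + y} = \frac{-2 + y}{2 y}$)
$172 - Z{\left(d{\left(1,-4 \right)} \right)} = 172 - \frac{-2 + \left(1 + 1\right)}{2 \left(1 + 1\right)} = 172 - \frac{-2 + 2}{2 \cdot 2} = 172 - \frac{1}{2} \cdot \frac{1}{2} \cdot 0 = 172 - 0 = 172 + 0 = 172$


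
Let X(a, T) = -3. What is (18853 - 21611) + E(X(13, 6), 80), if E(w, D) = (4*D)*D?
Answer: 22842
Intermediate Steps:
E(w, D) = 4*D**2
(18853 - 21611) + E(X(13, 6), 80) = (18853 - 21611) + 4*80**2 = -2758 + 4*6400 = -2758 + 25600 = 22842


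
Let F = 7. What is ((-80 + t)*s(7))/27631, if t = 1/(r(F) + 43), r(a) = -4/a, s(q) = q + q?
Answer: -332542/8206407 ≈ -0.040522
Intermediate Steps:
s(q) = 2*q
t = 7/297 (t = 1/(-4/7 + 43) = 1/(297/7) = 7/297 ≈ 0.023569)
((-80 + t)*s(7))/27631 = ((-80 + 7/297)*(2*7))/27631 = -23753/297*14*(1/27631) = -332542/297*1/27631 = -332542/8206407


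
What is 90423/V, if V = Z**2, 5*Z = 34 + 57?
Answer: 2260575/8281 ≈ 272.98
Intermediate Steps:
Z = 91/5 (Z = (34 + 57)/5 = (1/5)*91 = 91/5 ≈ 18.200)
V = 8281/25 (V = (91/5)**2 = 8281/25 ≈ 331.24)
90423/V = 90423/(8281/25) = 90423*(25/8281) = 2260575/8281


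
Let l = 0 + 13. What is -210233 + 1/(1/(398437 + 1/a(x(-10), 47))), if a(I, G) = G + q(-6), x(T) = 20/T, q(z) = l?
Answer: 11292241/60 ≈ 1.8820e+5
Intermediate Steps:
l = 13
q(z) = 13
a(I, G) = 13 + G (a(I, G) = G + 13 = 13 + G)
-210233 + 1/(1/(398437 + 1/a(x(-10), 47))) = -210233 + 1/(1/(398437 + 1/(13 + 47))) = -210233 + 1/(1/(398437 + 1/60)) = -210233 + 1/(1/(23906221/60)) = -210233 + 1/(60/23906221) = -210233 + 23906221/60 = 11292241/60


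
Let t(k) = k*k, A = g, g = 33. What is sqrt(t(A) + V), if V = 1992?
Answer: sqrt(3081) ≈ 55.507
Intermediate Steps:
A = 33
t(k) = k**2
sqrt(t(A) + V) = sqrt(33**2 + 1992) = sqrt(1089 + 1992) = sqrt(3081)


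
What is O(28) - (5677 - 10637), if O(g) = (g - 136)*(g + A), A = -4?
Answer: 2368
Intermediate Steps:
O(g) = (-136 + g)*(-4 + g) (O(g) = (g - 136)*(g - 4) = (-136 + g)*(-4 + g))
O(28) - (5677 - 10637) = (544 + 28² - 140*28) - (5677 - 10637) = (544 + 784 - 3920) - 1*(-4960) = -2592 + 4960 = 2368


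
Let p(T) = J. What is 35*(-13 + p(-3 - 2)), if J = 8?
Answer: -175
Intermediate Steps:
p(T) = 8
35*(-13 + p(-3 - 2)) = 35*(-13 + 8) = 35*(-5) = -175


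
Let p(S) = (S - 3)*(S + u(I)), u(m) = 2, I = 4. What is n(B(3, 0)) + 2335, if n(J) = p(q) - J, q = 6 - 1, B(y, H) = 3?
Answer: 2346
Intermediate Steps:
q = 5
p(S) = (-3 + S)*(2 + S) (p(S) = (S - 3)*(S + 2) = (-3 + S)*(2 + S))
n(J) = 14 - J (n(J) = (-6 + 5² - 1*5) - J = (-6 + 25 - 5) - J = 14 - J)
n(B(3, 0)) + 2335 = (14 - 1*3) + 2335 = (14 - 3) + 2335 = 11 + 2335 = 2346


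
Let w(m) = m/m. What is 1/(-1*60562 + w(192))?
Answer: -1/60561 ≈ -1.6512e-5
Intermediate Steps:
w(m) = 1
1/(-1*60562 + w(192)) = 1/(-1*60562 + 1) = 1/(-60562 + 1) = 1/(-60561) = -1/60561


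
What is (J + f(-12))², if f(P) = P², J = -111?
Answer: 1089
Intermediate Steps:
(J + f(-12))² = (-111 + (-12)²)² = (-111 + 144)² = 33² = 1089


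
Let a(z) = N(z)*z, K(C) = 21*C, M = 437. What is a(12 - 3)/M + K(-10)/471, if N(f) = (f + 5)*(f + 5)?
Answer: 246358/68609 ≈ 3.5908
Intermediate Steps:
N(f) = (5 + f)² (N(f) = (5 + f)*(5 + f) = (5 + f)²)
a(z) = z*(5 + z)² (a(z) = (5 + z)²*z = z*(5 + z)²)
a(12 - 3)/M + K(-10)/471 = ((12 - 3)*(5 + (12 - 3))²)/437 + (21*(-10))/471 = (9*(5 + 9)²)*(1/437) - 210*1/471 = (9*14²)*(1/437) - 70/157 = (9*196)*(1/437) - 70/157 = 1764*(1/437) - 70/157 = 1764/437 - 70/157 = 246358/68609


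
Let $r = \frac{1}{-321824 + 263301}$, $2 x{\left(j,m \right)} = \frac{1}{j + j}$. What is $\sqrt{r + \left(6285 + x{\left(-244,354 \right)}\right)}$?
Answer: $\frac{\sqrt{1281557286695710443}}{14279612} \approx 79.278$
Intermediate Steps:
$x{\left(j,m \right)} = \frac{1}{4 j}$ ($x{\left(j,m \right)} = \frac{1}{2 \left(j + j\right)} = \frac{1}{2 \cdot 2 j} = \frac{\frac{1}{2} \frac{1}{j}}{2} = \frac{1}{4 j}$)
$r = - \frac{1}{58523}$ ($r = \frac{1}{-58523} = - \frac{1}{58523} \approx -1.7087 \cdot 10^{-5}$)
$\sqrt{r + \left(6285 + x{\left(-244,354 \right)}\right)} = \sqrt{- \frac{1}{58523} + \left(6285 + \frac{1}{4 \left(-244\right)}\right)} = \sqrt{- \frac{1}{58523} + \left(6285 + \frac{1}{4} \left(- \frac{1}{244}\right)\right)} = \sqrt{- \frac{1}{58523} + \left(6285 - \frac{1}{976}\right)} = \sqrt{- \frac{1}{58523} + \frac{6134159}{976}} = \sqrt{\frac{358989386181}{57118448}} = \frac{\sqrt{1281557286695710443}}{14279612}$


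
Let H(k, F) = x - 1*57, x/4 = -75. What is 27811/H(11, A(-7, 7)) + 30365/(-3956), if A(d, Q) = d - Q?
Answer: -17265803/201756 ≈ -85.578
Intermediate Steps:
x = -300 (x = 4*(-75) = -300)
H(k, F) = -357 (H(k, F) = -300 - 1*57 = -300 - 57 = -357)
27811/H(11, A(-7, 7)) + 30365/(-3956) = 27811/(-357) + 30365/(-3956) = 27811*(-1/357) + 30365*(-1/3956) = -3973/51 - 30365/3956 = -17265803/201756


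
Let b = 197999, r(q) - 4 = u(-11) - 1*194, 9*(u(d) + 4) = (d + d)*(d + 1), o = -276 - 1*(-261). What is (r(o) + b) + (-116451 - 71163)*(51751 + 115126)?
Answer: -281774372837/9 ≈ -3.1308e+10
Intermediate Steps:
o = -15 (o = -276 + 261 = -15)
u(d) = -4 + 2*d*(1 + d)/9 (u(d) = -4 + ((d + d)*(d + 1))/9 = -4 + ((2*d)*(1 + d))/9 = -4 + (2*d*(1 + d))/9 = -4 + 2*d*(1 + d)/9)
r(q) = -1526/9 (r(q) = 4 + ((-4 + (2/9)*(-11) + (2/9)*(-11)²) - 1*194) = 4 + ((-4 - 22/9 + (2/9)*121) - 194) = 4 + ((-4 - 22/9 + 242/9) - 194) = 4 + (184/9 - 194) = 4 - 1562/9 = -1526/9)
(r(o) + b) + (-116451 - 71163)*(51751 + 115126) = (-1526/9 + 197999) + (-116451 - 71163)*(51751 + 115126) = 1780465/9 - 187614*166877 = 1780465/9 - 31308461478 = -281774372837/9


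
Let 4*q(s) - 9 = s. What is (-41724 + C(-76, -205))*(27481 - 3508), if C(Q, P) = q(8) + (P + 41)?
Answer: -4016316555/4 ≈ -1.0041e+9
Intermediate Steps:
q(s) = 9/4 + s/4
C(Q, P) = 181/4 + P (C(Q, P) = (9/4 + (1/4)*8) + (P + 41) = (9/4 + 2) + (41 + P) = 17/4 + (41 + P) = 181/4 + P)
(-41724 + C(-76, -205))*(27481 - 3508) = (-41724 + (181/4 - 205))*(27481 - 3508) = (-41724 - 639/4)*23973 = -167535/4*23973 = -4016316555/4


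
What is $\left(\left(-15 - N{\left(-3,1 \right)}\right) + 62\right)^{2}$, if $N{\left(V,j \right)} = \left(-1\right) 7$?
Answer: $2916$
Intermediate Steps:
$N{\left(V,j \right)} = -7$
$\left(\left(-15 - N{\left(-3,1 \right)}\right) + 62\right)^{2} = \left(\left(-15 - -7\right) + 62\right)^{2} = \left(\left(-15 + 7\right) + 62\right)^{2} = \left(-8 + 62\right)^{2} = 54^{2} = 2916$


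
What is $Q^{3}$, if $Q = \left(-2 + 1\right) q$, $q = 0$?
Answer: $0$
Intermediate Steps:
$Q = 0$ ($Q = \left(-2 + 1\right) 0 = \left(-1\right) 0 = 0$)
$Q^{3} = 0^{3} = 0$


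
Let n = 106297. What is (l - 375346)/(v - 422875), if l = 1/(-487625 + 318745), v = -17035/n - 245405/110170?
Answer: 6748413480480707779/7602988880063227880 ≈ 0.88760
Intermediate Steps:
v = -5592512247/2342148098 (v = -17035/106297 - 245405/110170 = -17035*1/106297 - 245405*1/110170 = -17035/106297 - 49081/22034 = -5592512247/2342148098 ≈ -2.3878)
l = -1/168880 (l = 1/(-168880) = -1/168880 ≈ -5.9214e-6)
(l - 375346)/(v - 422875) = (-1/168880 - 375346)/(-5592512247/2342148098 - 422875) = -63388432481/(168880*(-990441469453997/2342148098)) = -63388432481/168880*(-2342148098/990441469453997) = 6748413480480707779/7602988880063227880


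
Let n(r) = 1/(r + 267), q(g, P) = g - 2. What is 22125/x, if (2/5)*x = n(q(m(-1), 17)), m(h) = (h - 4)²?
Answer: 2566500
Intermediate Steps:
m(h) = (-4 + h)²
q(g, P) = -2 + g
n(r) = 1/(267 + r)
x = 1/116 (x = 5/(2*(267 + (-2 + (-4 - 1)²))) = 5/(2*(267 + (-2 + (-5)²))) = 5/(2*(267 + (-2 + 25))) = 5/(2*(267 + 23)) = (5/2)/290 = (5/2)*(1/290) = 1/116 ≈ 0.0086207)
22125/x = 22125/(1/116) = 22125*116 = 2566500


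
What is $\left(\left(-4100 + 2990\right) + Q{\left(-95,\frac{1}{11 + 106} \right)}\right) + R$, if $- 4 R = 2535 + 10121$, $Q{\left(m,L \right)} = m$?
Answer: $-4369$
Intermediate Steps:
$R = -3164$ ($R = - \frac{2535 + 10121}{4} = \left(- \frac{1}{4}\right) 12656 = -3164$)
$\left(\left(-4100 + 2990\right) + Q{\left(-95,\frac{1}{11 + 106} \right)}\right) + R = \left(\left(-4100 + 2990\right) - 95\right) - 3164 = \left(-1110 - 95\right) - 3164 = -1205 - 3164 = -4369$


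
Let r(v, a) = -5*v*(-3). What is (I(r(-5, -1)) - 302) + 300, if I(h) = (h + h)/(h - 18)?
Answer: -12/31 ≈ -0.38710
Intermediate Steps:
r(v, a) = 15*v
I(h) = 2*h/(-18 + h) (I(h) = (2*h)/(-18 + h) = 2*h/(-18 + h))
(I(r(-5, -1)) - 302) + 300 = (2*(15*(-5))/(-18 + 15*(-5)) - 302) + 300 = (2*(-75)/(-18 - 75) - 302) + 300 = (2*(-75)/(-93) - 302) + 300 = (2*(-75)*(-1/93) - 302) + 300 = (50/31 - 302) + 300 = -9312/31 + 300 = -12/31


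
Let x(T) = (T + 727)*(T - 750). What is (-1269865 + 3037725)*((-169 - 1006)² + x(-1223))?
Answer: 4170793651380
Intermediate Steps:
x(T) = (-750 + T)*(727 + T) (x(T) = (727 + T)*(-750 + T) = (-750 + T)*(727 + T))
(-1269865 + 3037725)*((-169 - 1006)² + x(-1223)) = (-1269865 + 3037725)*((-169 - 1006)² + (-545250 + (-1223)² - 23*(-1223))) = 1767860*((-1175)² + (-545250 + 1495729 + 28129)) = 1767860*(1380625 + 978608) = 1767860*2359233 = 4170793651380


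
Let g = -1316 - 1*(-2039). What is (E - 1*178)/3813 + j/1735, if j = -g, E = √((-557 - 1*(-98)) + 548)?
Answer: -3065629/6615555 + √89/3813 ≈ -0.46092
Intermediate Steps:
g = 723 (g = -1316 + 2039 = 723)
E = √89 (E = √((-557 + 98) + 548) = √(-459 + 548) = √89 ≈ 9.4340)
j = -723 (j = -1*723 = -723)
(E - 1*178)/3813 + j/1735 = (√89 - 1*178)/3813 - 723/1735 = (√89 - 178)*(1/3813) - 723*1/1735 = (-178 + √89)*(1/3813) - 723/1735 = (-178/3813 + √89/3813) - 723/1735 = -3065629/6615555 + √89/3813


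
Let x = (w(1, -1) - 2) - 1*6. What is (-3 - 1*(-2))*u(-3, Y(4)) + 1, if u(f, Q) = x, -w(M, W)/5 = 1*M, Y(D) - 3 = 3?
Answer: 14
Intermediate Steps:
Y(D) = 6 (Y(D) = 3 + 3 = 6)
w(M, W) = -5*M
x = -13 (x = (-5*1 - 2) - 1*6 = (-5 - 2) - 6 = -7 - 6 = -13)
u(f, Q) = -13
(-3 - 1*(-2))*u(-3, Y(4)) + 1 = (-3 - 1*(-2))*(-13) + 1 = (-3 + 2)*(-13) + 1 = -1*(-13) + 1 = 13 + 1 = 14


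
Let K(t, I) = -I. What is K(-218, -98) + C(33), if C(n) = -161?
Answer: -63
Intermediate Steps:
K(-218, -98) + C(33) = -1*(-98) - 161 = 98 - 161 = -63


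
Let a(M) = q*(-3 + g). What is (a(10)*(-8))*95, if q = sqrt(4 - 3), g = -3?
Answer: 4560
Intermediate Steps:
q = 1 (q = sqrt(1) = 1)
a(M) = -6 (a(M) = 1*(-3 - 3) = 1*(-6) = -6)
(a(10)*(-8))*95 = -6*(-8)*95 = 48*95 = 4560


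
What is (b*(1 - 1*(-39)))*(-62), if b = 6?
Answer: -14880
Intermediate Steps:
(b*(1 - 1*(-39)))*(-62) = (6*(1 - 1*(-39)))*(-62) = (6*(1 + 39))*(-62) = (6*40)*(-62) = 240*(-62) = -14880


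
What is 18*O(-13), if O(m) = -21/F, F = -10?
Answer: 189/5 ≈ 37.800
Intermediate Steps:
O(m) = 21/10 (O(m) = -21/(-10) = -21*(-⅒) = 21/10)
18*O(-13) = 18*(21/10) = 189/5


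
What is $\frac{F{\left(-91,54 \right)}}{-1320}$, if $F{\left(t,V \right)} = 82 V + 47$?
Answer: $- \frac{895}{264} \approx -3.3902$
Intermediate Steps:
$F{\left(t,V \right)} = 47 + 82 V$
$\frac{F{\left(-91,54 \right)}}{-1320} = \frac{47 + 82 \cdot 54}{-1320} = \left(47 + 4428\right) \left(- \frac{1}{1320}\right) = 4475 \left(- \frac{1}{1320}\right) = - \frac{895}{264}$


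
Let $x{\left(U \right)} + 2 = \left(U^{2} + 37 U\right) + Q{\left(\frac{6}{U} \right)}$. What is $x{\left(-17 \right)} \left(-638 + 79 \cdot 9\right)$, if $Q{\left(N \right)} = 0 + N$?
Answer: $- \frac{424860}{17} \approx -24992.0$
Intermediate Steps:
$Q{\left(N \right)} = N$
$x{\left(U \right)} = -2 + U^{2} + \frac{6}{U} + 37 U$ ($x{\left(U \right)} = -2 + \left(\left(U^{2} + 37 U\right) + \frac{6}{U}\right) = -2 + \left(U^{2} + \frac{6}{U} + 37 U\right) = -2 + U^{2} + \frac{6}{U} + 37 U$)
$x{\left(-17 \right)} \left(-638 + 79 \cdot 9\right) = \left(-2 + \left(-17\right)^{2} + \frac{6}{-17} + 37 \left(-17\right)\right) \left(-638 + 79 \cdot 9\right) = \left(-2 + 289 + 6 \left(- \frac{1}{17}\right) - 629\right) \left(-638 + 711\right) = \left(-2 + 289 - \frac{6}{17} - 629\right) 73 = \left(- \frac{5820}{17}\right) 73 = - \frac{424860}{17}$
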